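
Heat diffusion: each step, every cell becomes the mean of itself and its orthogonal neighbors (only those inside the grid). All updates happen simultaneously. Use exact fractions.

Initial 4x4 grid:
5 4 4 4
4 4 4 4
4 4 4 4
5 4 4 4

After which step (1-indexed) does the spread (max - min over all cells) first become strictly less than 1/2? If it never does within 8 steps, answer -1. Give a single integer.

Answer: 1

Derivation:
Step 1: max=13/3, min=4, spread=1/3
  -> spread < 1/2 first at step 1
Step 2: max=77/18, min=4, spread=5/18
Step 3: max=1819/432, min=4, spread=91/432
Step 4: max=54241/12960, min=301/75, spread=11141/64800
Step 5: max=539929/129600, min=144869/36000, spread=92003/648000
Step 6: max=80754857/19440000, min=181567/45000, spread=2317913/19440000
Step 7: max=2416958273/583200000, min=41927/10368, spread=58564523/583200000
Step 8: max=72365526581/17496000000, min=1969138993/486000000, spread=1476522833/17496000000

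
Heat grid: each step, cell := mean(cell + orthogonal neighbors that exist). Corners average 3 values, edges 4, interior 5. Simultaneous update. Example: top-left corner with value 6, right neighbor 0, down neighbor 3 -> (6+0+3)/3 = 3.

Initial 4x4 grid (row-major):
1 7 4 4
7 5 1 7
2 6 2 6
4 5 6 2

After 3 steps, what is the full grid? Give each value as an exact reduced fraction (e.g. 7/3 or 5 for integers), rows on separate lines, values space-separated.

Answer: 3269/720 2089/480 3543/800 263/60
69/16 9003/2000 2119/500 10579/2400
16157/3600 12653/3000 26269/6000 1225/288
919/216 8041/1800 1517/360 9427/2160

Derivation:
After step 1:
  5 17/4 4 5
  15/4 26/5 19/5 9/2
  19/4 4 21/5 17/4
  11/3 21/4 15/4 14/3
After step 2:
  13/3 369/80 341/80 9/2
  187/40 21/5 217/50 351/80
  97/24 117/25 4 1057/240
  41/9 25/6 67/15 38/9
After step 3:
  3269/720 2089/480 3543/800 263/60
  69/16 9003/2000 2119/500 10579/2400
  16157/3600 12653/3000 26269/6000 1225/288
  919/216 8041/1800 1517/360 9427/2160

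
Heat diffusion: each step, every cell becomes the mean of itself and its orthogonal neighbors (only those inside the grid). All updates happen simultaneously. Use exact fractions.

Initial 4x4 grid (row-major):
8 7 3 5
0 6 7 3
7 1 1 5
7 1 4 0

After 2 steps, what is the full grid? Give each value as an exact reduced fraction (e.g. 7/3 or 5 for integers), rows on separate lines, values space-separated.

After step 1:
  5 6 11/2 11/3
  21/4 21/5 4 5
  15/4 16/5 18/5 9/4
  5 13/4 3/2 3
After step 2:
  65/12 207/40 115/24 85/18
  91/20 453/100 223/50 179/48
  43/10 18/5 291/100 277/80
  4 259/80 227/80 9/4

Answer: 65/12 207/40 115/24 85/18
91/20 453/100 223/50 179/48
43/10 18/5 291/100 277/80
4 259/80 227/80 9/4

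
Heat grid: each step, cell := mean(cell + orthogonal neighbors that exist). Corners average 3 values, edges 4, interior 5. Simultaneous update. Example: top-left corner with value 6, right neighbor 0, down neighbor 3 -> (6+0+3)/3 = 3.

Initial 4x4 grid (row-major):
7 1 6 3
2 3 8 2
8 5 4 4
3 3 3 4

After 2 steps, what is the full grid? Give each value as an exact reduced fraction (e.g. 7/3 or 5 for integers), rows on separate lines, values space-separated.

After step 1:
  10/3 17/4 9/2 11/3
  5 19/5 23/5 17/4
  9/2 23/5 24/5 7/2
  14/3 7/2 7/2 11/3
After step 2:
  151/36 953/240 1021/240 149/36
  499/120 89/20 439/100 961/240
  563/120 106/25 21/5 973/240
  38/9 61/15 58/15 32/9

Answer: 151/36 953/240 1021/240 149/36
499/120 89/20 439/100 961/240
563/120 106/25 21/5 973/240
38/9 61/15 58/15 32/9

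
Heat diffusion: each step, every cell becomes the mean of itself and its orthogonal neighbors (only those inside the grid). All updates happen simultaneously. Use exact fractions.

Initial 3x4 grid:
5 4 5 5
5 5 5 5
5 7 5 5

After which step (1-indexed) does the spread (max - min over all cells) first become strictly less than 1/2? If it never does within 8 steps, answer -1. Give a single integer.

Step 1: max=17/3, min=14/3, spread=1
Step 2: max=82/15, min=173/36, spread=119/180
Step 3: max=1439/270, min=17651/3600, spread=4607/10800
  -> spread < 1/2 first at step 3
Step 4: max=566897/108000, min=178429/36000, spread=3161/10800
Step 5: max=5059157/972000, min=1616549/324000, spread=20951/97200
Step 6: max=150754559/29160000, min=12184007/2430000, spread=181859/1166400
Step 7: max=9009024481/1749600000, min=1466690651/291600000, spread=8355223/69984000
Step 8: max=538799498129/104976000000, min=5515460599/1093500000, spread=14904449/167961600

Answer: 3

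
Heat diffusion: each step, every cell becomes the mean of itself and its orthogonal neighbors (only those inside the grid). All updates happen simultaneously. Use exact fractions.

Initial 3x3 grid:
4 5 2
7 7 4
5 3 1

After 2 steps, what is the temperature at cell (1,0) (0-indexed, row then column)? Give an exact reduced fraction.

Answer: 1277/240

Derivation:
Step 1: cell (1,0) = 23/4
Step 2: cell (1,0) = 1277/240
Full grid after step 2:
  187/36 187/40 35/9
  1277/240 459/100 451/120
  59/12 253/60 61/18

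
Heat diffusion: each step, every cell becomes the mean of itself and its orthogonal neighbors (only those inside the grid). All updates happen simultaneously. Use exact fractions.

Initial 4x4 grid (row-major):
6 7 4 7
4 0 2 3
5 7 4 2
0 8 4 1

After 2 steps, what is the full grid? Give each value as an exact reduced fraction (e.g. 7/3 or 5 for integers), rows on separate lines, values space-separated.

After step 1:
  17/3 17/4 5 14/3
  15/4 4 13/5 7/2
  4 24/5 19/5 5/2
  13/3 19/4 17/4 7/3
After step 2:
  41/9 227/48 991/240 79/18
  209/48 97/25 189/50 199/60
  1013/240 427/100 359/100 91/30
  157/36 68/15 227/60 109/36

Answer: 41/9 227/48 991/240 79/18
209/48 97/25 189/50 199/60
1013/240 427/100 359/100 91/30
157/36 68/15 227/60 109/36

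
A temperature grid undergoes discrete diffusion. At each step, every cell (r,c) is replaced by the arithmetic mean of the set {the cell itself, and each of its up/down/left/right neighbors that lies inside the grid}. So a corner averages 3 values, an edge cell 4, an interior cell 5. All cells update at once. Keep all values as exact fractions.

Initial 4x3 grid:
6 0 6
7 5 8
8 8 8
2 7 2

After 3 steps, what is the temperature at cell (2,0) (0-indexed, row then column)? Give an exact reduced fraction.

Step 1: cell (2,0) = 25/4
Step 2: cell (2,0) = 1537/240
Step 3: cell (2,0) = 42643/7200
Full grid after step 3:
  1387/270 8409/1600 5693/1080
  41693/7200 11353/2000 42643/7200
  42643/7200 37049/6000 43393/7200
  6401/1080 83071/14400 1619/270

Answer: 42643/7200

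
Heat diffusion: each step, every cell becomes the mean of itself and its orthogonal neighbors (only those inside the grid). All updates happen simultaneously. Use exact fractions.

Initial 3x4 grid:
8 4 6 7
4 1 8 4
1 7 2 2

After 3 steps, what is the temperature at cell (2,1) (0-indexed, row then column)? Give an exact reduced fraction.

Answer: 181/48

Derivation:
Step 1: cell (2,1) = 11/4
Step 2: cell (2,1) = 163/40
Step 3: cell (2,1) = 181/48
Full grid after step 3:
  5119/1080 685/144 3829/720 11077/2160
  5887/1440 1369/300 5353/1200 13997/2880
  119/30 181/48 3049/720 8827/2160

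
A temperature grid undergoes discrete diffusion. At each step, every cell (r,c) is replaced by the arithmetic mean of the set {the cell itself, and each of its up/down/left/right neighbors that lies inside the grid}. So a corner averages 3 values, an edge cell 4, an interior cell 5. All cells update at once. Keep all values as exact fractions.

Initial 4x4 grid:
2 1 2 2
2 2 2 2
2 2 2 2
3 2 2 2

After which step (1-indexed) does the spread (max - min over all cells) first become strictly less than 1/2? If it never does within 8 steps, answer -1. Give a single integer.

Answer: 3

Derivation:
Step 1: max=7/3, min=5/3, spread=2/3
Step 2: max=41/18, min=209/120, spread=193/360
Step 3: max=473/216, min=3943/2160, spread=787/2160
  -> spread < 1/2 first at step 3
Step 4: max=69439/32400, min=200597/108000, spread=92599/324000
Step 5: max=2049013/972000, min=6118253/3240000, spread=2135371/9720000
Step 6: max=60709993/29160000, min=11576429/6075000, spread=25715669/145800000
Step 7: max=360922859/174960000, min=5602106849/2916000000, spread=1239822403/8748000000
Step 8: max=53742121489/26244000000, min=84515776411/43740000000, spread=3790819553/32805000000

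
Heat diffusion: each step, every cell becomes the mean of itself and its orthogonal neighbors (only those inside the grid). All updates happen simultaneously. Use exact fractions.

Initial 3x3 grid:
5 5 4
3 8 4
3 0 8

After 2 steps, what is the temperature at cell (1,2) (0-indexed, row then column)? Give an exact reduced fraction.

Answer: 55/12

Derivation:
Step 1: cell (1,2) = 6
Step 2: cell (1,2) = 55/12
Full grid after step 2:
  175/36 109/24 95/18
  181/48 5 55/12
  23/6 59/16 59/12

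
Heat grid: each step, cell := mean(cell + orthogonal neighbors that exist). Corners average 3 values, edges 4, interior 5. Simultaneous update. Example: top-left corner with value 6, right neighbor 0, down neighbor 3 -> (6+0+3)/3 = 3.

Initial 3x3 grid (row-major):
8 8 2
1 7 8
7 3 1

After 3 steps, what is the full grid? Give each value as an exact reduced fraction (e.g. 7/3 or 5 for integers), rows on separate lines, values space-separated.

Answer: 3031/540 81293/14400 437/80
75343/14400 7679/1500 12103/2400
10189/2160 33559/7200 137/30

Derivation:
After step 1:
  17/3 25/4 6
  23/4 27/5 9/2
  11/3 9/2 4
After step 2:
  53/9 1399/240 67/12
  1229/240 132/25 199/40
  167/36 527/120 13/3
After step 3:
  3031/540 81293/14400 437/80
  75343/14400 7679/1500 12103/2400
  10189/2160 33559/7200 137/30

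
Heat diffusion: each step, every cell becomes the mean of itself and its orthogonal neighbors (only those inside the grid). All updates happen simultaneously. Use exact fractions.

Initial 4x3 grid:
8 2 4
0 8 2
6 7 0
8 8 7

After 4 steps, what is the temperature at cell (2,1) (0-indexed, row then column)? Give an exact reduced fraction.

Answer: 234569/45000

Derivation:
Step 1: cell (2,1) = 29/5
Step 2: cell (2,1) = 527/100
Step 3: cell (2,1) = 32453/6000
Step 4: cell (2,1) = 234569/45000
Full grid after step 4:
  147913/32400 604673/144000 264751/64800
  1044617/216000 5829/1250 459371/108000
  1208417/216000 234569/45000 59419/12000
  96809/16200 2508769/432000 116437/21600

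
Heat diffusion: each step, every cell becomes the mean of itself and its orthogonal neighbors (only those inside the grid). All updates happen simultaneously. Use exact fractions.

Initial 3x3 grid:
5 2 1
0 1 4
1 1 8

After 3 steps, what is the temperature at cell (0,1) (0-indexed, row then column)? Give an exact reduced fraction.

Answer: 33497/14400

Derivation:
Step 1: cell (0,1) = 9/4
Step 2: cell (0,1) = 511/240
Step 3: cell (0,1) = 33497/14400
Full grid after step 3:
  1049/540 33497/14400 5591/2160
  9349/4800 13639/6000 20761/7200
  2033/1080 3983/1600 6341/2160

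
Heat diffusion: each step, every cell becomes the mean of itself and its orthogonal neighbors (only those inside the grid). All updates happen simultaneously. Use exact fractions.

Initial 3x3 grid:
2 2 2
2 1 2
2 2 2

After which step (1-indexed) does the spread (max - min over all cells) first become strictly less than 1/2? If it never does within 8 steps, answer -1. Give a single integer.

Step 1: max=2, min=7/4, spread=1/4
  -> spread < 1/2 first at step 1
Step 2: max=151/80, min=44/25, spread=51/400
Step 3: max=673/360, min=8777/4800, spread=589/14400
Step 4: max=534919/288000, min=55057/30000, spread=31859/1440000
Step 5: max=3335279/1800000, min=31868393/17280000, spread=751427/86400000
Step 6: max=1918536871/1036800000, min=199365313/108000000, spread=23149331/5184000000
Step 7: max=11985068111/6480000000, min=114933345737/62208000000, spread=616540643/311040000000
Step 8: max=6901027991239/3732480000000, min=718487546017/388800000000, spread=17737747379/18662400000000

Answer: 1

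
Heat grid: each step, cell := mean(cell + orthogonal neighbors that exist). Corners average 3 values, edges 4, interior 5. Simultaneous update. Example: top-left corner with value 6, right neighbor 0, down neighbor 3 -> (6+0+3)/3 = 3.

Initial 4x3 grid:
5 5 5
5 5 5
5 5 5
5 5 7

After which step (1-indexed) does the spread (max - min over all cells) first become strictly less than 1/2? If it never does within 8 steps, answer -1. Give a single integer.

Step 1: max=17/3, min=5, spread=2/3
Step 2: max=50/9, min=5, spread=5/9
Step 3: max=581/108, min=5, spread=41/108
  -> spread < 1/2 first at step 3
Step 4: max=69017/12960, min=5, spread=4217/12960
Step 5: max=4097149/777600, min=18079/3600, spread=38417/155520
Step 6: max=244480211/46656000, min=362597/72000, spread=1903471/9331200
Step 7: max=14597789089/2799360000, min=10915759/2160000, spread=18038617/111974400
Step 8: max=873076182851/167961600000, min=984926759/194400000, spread=883978523/6718464000

Answer: 3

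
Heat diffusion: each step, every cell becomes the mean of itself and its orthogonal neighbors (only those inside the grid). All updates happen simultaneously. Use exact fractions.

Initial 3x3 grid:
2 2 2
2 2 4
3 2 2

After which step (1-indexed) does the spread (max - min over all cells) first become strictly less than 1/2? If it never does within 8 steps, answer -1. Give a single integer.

Answer: 2

Derivation:
Step 1: max=8/3, min=2, spread=2/3
Step 2: max=307/120, min=25/12, spread=19/40
  -> spread < 1/2 first at step 2
Step 3: max=5359/2160, min=1583/720, spread=61/216
Step 4: max=313913/129600, min=96121/43200, spread=511/2592
Step 5: max=18700111/7776000, min=5874287/2592000, spread=4309/31104
Step 6: max=1110471017/466560000, min=355034089/155520000, spread=36295/373248
Step 7: max=66290458399/27993600000, min=21459792383/9331200000, spread=305773/4478976
Step 8: max=3958741692953/1679616000000, min=1292747741401/559872000000, spread=2575951/53747712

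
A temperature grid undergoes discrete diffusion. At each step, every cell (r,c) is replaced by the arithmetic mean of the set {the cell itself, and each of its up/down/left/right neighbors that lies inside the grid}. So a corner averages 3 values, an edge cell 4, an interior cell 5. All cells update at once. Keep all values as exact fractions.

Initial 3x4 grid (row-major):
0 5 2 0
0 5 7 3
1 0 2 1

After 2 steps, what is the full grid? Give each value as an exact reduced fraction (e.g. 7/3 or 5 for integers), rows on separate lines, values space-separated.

After step 1:
  5/3 3 7/2 5/3
  3/2 17/5 19/5 11/4
  1/3 2 5/2 2
After step 2:
  37/18 347/120 359/120 95/36
  69/40 137/50 319/100 613/240
  23/18 247/120 103/40 29/12

Answer: 37/18 347/120 359/120 95/36
69/40 137/50 319/100 613/240
23/18 247/120 103/40 29/12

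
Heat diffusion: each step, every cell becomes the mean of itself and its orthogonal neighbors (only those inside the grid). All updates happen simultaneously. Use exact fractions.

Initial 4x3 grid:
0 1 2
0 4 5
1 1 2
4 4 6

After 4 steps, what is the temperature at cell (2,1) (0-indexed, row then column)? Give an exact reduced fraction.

Answer: 106503/40000

Derivation:
Step 1: cell (2,1) = 12/5
Step 2: cell (2,1) = 267/100
Step 3: cell (2,1) = 5381/2000
Step 4: cell (2,1) = 106503/40000
Full grid after step 4:
  213547/129600 564691/288000 303347/129600
  399857/216000 267209/120000 563857/216000
  166259/72000 106503/40000 216259/72000
  4267/1600 286517/96000 46603/14400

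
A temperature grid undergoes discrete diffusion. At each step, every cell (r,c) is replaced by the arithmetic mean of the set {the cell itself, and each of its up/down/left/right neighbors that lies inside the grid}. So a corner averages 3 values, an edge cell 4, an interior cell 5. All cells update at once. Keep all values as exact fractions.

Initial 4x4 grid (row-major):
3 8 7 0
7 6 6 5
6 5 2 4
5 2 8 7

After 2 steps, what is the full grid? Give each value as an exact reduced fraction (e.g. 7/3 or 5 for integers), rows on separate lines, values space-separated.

Answer: 35/6 473/80 409/80 13/3
473/80 273/50 128/25 349/80
1187/240 527/100 473/100 235/48
181/36 1097/240 253/48 187/36

Derivation:
After step 1:
  6 6 21/4 4
  11/2 32/5 26/5 15/4
  23/4 21/5 5 9/2
  13/3 5 19/4 19/3
After step 2:
  35/6 473/80 409/80 13/3
  473/80 273/50 128/25 349/80
  1187/240 527/100 473/100 235/48
  181/36 1097/240 253/48 187/36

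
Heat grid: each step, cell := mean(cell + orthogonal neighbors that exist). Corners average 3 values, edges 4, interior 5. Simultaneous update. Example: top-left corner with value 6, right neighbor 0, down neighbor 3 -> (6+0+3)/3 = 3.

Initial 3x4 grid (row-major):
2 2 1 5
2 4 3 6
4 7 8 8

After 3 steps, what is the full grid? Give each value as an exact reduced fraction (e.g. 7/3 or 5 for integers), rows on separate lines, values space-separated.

Answer: 83/30 733/240 439/120 1529/360
1243/360 4627/1200 5521/1200 7339/1440
9101/2160 6913/1440 7933/1440 12779/2160

Derivation:
After step 1:
  2 9/4 11/4 4
  3 18/5 22/5 11/2
  13/3 23/4 13/2 22/3
After step 2:
  29/12 53/20 67/20 49/12
  97/30 19/5 91/20 637/120
  157/36 1211/240 1439/240 58/9
After step 3:
  83/30 733/240 439/120 1529/360
  1243/360 4627/1200 5521/1200 7339/1440
  9101/2160 6913/1440 7933/1440 12779/2160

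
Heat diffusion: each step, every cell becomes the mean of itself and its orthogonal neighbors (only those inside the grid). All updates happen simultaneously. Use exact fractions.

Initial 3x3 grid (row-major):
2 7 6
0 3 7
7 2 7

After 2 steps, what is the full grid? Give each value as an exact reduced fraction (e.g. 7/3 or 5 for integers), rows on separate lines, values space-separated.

After step 1:
  3 9/2 20/3
  3 19/5 23/4
  3 19/4 16/3
After step 2:
  7/2 539/120 203/36
  16/5 109/25 431/80
  43/12 1013/240 95/18

Answer: 7/2 539/120 203/36
16/5 109/25 431/80
43/12 1013/240 95/18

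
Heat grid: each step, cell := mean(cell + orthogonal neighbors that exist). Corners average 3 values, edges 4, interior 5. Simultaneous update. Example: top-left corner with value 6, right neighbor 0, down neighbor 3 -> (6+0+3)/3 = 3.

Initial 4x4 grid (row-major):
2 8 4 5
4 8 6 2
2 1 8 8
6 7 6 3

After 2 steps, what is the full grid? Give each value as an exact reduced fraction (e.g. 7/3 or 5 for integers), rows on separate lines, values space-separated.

After step 1:
  14/3 11/2 23/4 11/3
  4 27/5 28/5 21/4
  13/4 26/5 29/5 21/4
  5 5 6 17/3
After step 2:
  85/18 1279/240 1231/240 44/9
  1039/240 257/50 139/25 593/120
  349/80 493/100 557/100 659/120
  53/12 53/10 337/60 203/36

Answer: 85/18 1279/240 1231/240 44/9
1039/240 257/50 139/25 593/120
349/80 493/100 557/100 659/120
53/12 53/10 337/60 203/36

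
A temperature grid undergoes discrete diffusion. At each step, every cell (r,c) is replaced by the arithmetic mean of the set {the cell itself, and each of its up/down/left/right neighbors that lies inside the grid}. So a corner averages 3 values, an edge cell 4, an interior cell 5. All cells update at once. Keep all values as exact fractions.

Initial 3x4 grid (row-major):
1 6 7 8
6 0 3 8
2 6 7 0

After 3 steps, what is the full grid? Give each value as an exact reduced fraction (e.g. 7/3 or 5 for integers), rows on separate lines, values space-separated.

Answer: 8447/2160 3859/900 18881/3600 2489/432
17423/4800 4211/1000 3617/750 76019/14400
2083/540 28597/7200 3593/800 39/8

Derivation:
After step 1:
  13/3 7/2 6 23/3
  9/4 21/5 5 19/4
  14/3 15/4 4 5
After step 2:
  121/36 541/120 133/24 221/36
  309/80 187/50 479/100 269/48
  32/9 997/240 71/16 55/12
After step 3:
  8447/2160 3859/900 18881/3600 2489/432
  17423/4800 4211/1000 3617/750 76019/14400
  2083/540 28597/7200 3593/800 39/8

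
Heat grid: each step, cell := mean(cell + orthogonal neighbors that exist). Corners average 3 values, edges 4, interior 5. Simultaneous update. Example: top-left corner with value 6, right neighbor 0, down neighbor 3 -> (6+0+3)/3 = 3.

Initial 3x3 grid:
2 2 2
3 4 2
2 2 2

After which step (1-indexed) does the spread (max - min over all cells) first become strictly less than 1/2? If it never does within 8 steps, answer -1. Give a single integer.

Step 1: max=11/4, min=2, spread=3/4
Step 2: max=257/100, min=91/40, spread=59/200
  -> spread < 1/2 first at step 2
Step 3: max=36467/14400, min=209/90, spread=1009/4800
Step 4: max=321547/129600, min=339679/144000, spread=158359/1296000
Step 5: max=127965803/51840000, min=193129/81000, spread=4363243/51840000
Step 6: max=1143343123/466560000, min=1241470211/518400000, spread=260199331/4665600000
Step 7: max=456176851427/186624000000, min=935498473/388800000, spread=7137584387/186624000000
Step 8: max=27287375613169/11197440000000, min=1499476409933/622080000000, spread=3799043/143327232

Answer: 2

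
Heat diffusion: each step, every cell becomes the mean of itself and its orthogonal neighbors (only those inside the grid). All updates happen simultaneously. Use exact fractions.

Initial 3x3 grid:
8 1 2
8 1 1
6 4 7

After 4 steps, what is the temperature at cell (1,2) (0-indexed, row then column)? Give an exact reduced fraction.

Step 1: cell (1,2) = 11/4
Step 2: cell (1,2) = 133/48
Step 3: cell (1,2) = 9131/2880
Step 4: cell (1,2) = 581317/172800
Full grid after step 4:
  109921/25920 52541/14400 82241/25920
  777317/172800 11821/3000 581317/172800
  13519/2880 120907/28800 32077/8640

Answer: 581317/172800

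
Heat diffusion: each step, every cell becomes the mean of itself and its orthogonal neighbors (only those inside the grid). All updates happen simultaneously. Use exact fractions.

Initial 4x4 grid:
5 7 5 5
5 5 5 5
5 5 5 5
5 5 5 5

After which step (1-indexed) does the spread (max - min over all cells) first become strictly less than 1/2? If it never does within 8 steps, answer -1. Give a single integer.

Answer: 3

Derivation:
Step 1: max=17/3, min=5, spread=2/3
Step 2: max=331/60, min=5, spread=31/60
Step 3: max=2911/540, min=5, spread=211/540
  -> spread < 1/2 first at step 3
Step 4: max=286843/54000, min=5, spread=16843/54000
Step 5: max=2568643/486000, min=22579/4500, spread=130111/486000
Step 6: max=76542367/14580000, min=1357159/270000, spread=3255781/14580000
Step 7: max=2287353691/437400000, min=1361107/270000, spread=82360351/437400000
Step 8: max=68361316891/13122000000, min=245506441/48600000, spread=2074577821/13122000000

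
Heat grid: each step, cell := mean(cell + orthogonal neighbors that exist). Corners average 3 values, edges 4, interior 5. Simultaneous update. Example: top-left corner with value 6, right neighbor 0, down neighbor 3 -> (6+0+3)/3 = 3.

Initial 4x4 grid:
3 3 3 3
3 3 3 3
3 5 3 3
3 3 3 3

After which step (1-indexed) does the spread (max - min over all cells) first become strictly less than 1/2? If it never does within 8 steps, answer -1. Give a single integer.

Step 1: max=7/2, min=3, spread=1/2
Step 2: max=86/25, min=3, spread=11/25
  -> spread < 1/2 first at step 2
Step 3: max=3967/1200, min=3, spread=367/1200
Step 4: max=17771/5400, min=913/300, spread=1337/5400
Step 5: max=527669/162000, min=27469/9000, spread=33227/162000
Step 6: max=15794327/4860000, min=166049/54000, spread=849917/4860000
Step 7: max=471114347/145800000, min=2498533/810000, spread=21378407/145800000
Step 8: max=14088462371/4374000000, min=752688343/243000000, spread=540072197/4374000000

Answer: 2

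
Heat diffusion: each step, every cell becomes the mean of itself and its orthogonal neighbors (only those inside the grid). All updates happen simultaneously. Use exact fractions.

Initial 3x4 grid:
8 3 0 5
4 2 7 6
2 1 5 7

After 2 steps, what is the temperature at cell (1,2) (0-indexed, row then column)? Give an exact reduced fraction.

Step 1: cell (1,2) = 4
Step 2: cell (1,2) = 112/25
Full grid after step 2:
  49/12 77/20 11/3 41/9
  221/60 343/100 112/25 239/48
  53/18 397/120 35/8 23/4

Answer: 112/25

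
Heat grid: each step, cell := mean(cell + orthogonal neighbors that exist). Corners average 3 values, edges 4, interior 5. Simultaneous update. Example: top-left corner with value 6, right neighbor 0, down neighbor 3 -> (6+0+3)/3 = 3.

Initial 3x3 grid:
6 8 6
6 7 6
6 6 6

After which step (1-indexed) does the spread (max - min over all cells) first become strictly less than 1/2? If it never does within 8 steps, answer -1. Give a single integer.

Step 1: max=27/4, min=6, spread=3/4
Step 2: max=1601/240, min=37/6, spread=121/240
Step 3: max=94327/14400, min=29959/4800, spread=89/288
  -> spread < 1/2 first at step 3
Step 4: max=5623169/864000, min=1811473/288000, spread=755/3456
Step 5: max=335387143/51840000, min=36382877/5760000, spread=6353/41472
Step 6: max=20057443121/3110400000, min=6574291457/1036800000, spread=53531/497664
Step 7: max=1200257814487/186624000000, min=395388511079/62208000000, spread=450953/5971968
Step 8: max=71894243147489/11197440000000, min=2640764543657/414720000000, spread=3799043/71663616

Answer: 3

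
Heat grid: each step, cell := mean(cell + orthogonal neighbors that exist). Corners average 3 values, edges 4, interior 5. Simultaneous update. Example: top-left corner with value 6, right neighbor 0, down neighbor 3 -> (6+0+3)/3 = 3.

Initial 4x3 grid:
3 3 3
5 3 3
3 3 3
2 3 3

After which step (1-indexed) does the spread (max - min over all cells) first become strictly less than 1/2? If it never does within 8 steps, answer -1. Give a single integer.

Answer: 3

Derivation:
Step 1: max=11/3, min=8/3, spread=1
Step 2: max=829/240, min=137/48, spread=3/5
Step 3: max=7279/2160, min=421/144, spread=241/540
  -> spread < 1/2 first at step 3
Step 4: max=212989/64800, min=42637/14400, spread=8449/25920
Step 5: max=6328423/1944000, min=7723369/2592000, spread=428717/1555200
Step 6: max=187780201/58320000, min=467499211/155520000, spread=3989759/18662400
Step 7: max=5596760317/1749600000, min=1044752587/345600000, spread=196928221/1119744000
Step 8: max=83456458457/26244000000, min=1701806015291/559872000000, spread=1886362363/13436928000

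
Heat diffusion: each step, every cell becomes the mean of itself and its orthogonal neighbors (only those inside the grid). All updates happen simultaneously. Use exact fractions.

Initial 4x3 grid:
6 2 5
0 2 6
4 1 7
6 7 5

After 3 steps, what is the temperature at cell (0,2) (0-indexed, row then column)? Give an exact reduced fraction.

Step 1: cell (0,2) = 13/3
Step 2: cell (0,2) = 157/36
Step 3: cell (0,2) = 4201/1080
Full grid after step 3:
  3251/1080 5747/1600 4201/1080
  23989/7200 6929/2000 30839/7200
  26419/7200 8629/2000 32669/7200
  4871/1080 22361/4800 5611/1080

Answer: 4201/1080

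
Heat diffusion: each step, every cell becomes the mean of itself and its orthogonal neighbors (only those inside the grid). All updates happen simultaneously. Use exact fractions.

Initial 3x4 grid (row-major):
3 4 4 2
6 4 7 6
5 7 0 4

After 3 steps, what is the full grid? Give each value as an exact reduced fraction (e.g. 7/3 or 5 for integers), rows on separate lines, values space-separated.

Answer: 4963/1080 964/225 2629/600 2989/720
33383/7200 3553/750 25439/6000 62131/14400
449/90 5483/1200 16099/3600 8837/2160

Derivation:
After step 1:
  13/3 15/4 17/4 4
  9/2 28/5 21/5 19/4
  6 4 9/2 10/3
After step 2:
  151/36 269/60 81/20 13/3
  613/120 441/100 233/50 977/240
  29/6 201/40 481/120 151/36
After step 3:
  4963/1080 964/225 2629/600 2989/720
  33383/7200 3553/750 25439/6000 62131/14400
  449/90 5483/1200 16099/3600 8837/2160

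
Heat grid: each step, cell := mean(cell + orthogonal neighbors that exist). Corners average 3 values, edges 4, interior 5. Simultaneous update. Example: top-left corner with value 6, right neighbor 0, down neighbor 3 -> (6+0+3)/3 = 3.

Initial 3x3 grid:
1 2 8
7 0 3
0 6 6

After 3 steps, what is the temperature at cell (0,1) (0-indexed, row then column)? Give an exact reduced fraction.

Answer: 47147/14400

Derivation:
Step 1: cell (0,1) = 11/4
Step 2: cell (0,1) = 841/240
Step 3: cell (0,1) = 47147/14400
Full grid after step 3:
  6851/2160 47147/14400 521/135
  5509/1800 911/250 54997/14400
  937/270 3217/900 989/240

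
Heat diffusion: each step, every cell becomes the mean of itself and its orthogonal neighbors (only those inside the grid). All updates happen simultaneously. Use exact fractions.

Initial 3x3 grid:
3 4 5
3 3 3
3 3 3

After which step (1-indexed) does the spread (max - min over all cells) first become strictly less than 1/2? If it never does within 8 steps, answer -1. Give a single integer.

Step 1: max=4, min=3, spread=1
Step 2: max=15/4, min=3, spread=3/4
Step 3: max=2579/720, min=551/180, spread=25/48
Step 4: max=150953/43200, min=16891/5400, spread=211/576
  -> spread < 1/2 first at step 4
Step 5: max=2966297/864000, min=25409/8000, spread=1777/6912
Step 6: max=527878177/155520000, min=7809493/2430000, spread=14971/82944
Step 7: max=31413470419/9331200000, min=7557771511/2332800000, spread=126121/995328
Step 8: max=624751302131/186624000000, min=76018719407/23328000000, spread=1062499/11943936

Answer: 4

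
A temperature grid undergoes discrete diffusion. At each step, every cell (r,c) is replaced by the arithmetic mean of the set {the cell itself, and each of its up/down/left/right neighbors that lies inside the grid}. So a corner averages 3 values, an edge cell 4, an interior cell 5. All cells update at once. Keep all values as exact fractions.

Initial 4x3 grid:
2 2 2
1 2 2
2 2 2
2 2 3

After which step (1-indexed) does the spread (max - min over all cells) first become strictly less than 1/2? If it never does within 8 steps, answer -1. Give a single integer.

Answer: 3

Derivation:
Step 1: max=7/3, min=5/3, spread=2/3
Step 2: max=41/18, min=209/120, spread=193/360
Step 3: max=473/216, min=1949/1080, spread=52/135
  -> spread < 1/2 first at step 3
Step 4: max=276901/129600, min=59759/32400, spread=7573/25920
Step 5: max=16332569/7776000, min=907129/486000, spread=363701/1555200
Step 6: max=966811711/466560000, min=110210167/58320000, spread=681043/3732480
Step 7: max=57455242949/27993600000, min=1667903957/874800000, spread=163292653/1119744000
Step 8: max=3420960434191/1679616000000, min=201661789301/104976000000, spread=1554974443/13436928000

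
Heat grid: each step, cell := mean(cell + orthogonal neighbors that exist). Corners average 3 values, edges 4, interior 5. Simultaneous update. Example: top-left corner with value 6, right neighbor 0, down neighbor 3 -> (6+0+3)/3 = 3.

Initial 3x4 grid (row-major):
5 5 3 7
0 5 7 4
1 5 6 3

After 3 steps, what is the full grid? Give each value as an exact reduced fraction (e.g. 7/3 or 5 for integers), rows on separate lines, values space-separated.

Answer: 7979/2160 1919/450 4403/900 2141/432
49783/14400 24947/6000 9479/2000 23971/4800
2423/720 4759/1200 16837/3600 2083/432

Derivation:
After step 1:
  10/3 9/2 11/2 14/3
  11/4 22/5 5 21/4
  2 17/4 21/4 13/3
After step 2:
  127/36 133/30 59/12 185/36
  749/240 209/50 127/25 77/16
  3 159/40 113/24 89/18
After step 3:
  7979/2160 1919/450 4403/900 2141/432
  49783/14400 24947/6000 9479/2000 23971/4800
  2423/720 4759/1200 16837/3600 2083/432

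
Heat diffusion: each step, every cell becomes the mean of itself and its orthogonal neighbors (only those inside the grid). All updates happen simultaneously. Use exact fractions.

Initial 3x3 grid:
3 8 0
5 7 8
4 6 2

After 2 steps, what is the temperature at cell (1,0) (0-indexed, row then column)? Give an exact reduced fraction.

Step 1: cell (1,0) = 19/4
Step 2: cell (1,0) = 1313/240
Full grid after step 2:
  175/36 659/120 169/36
  1313/240 501/100 1303/240
  29/6 1313/240 43/9

Answer: 1313/240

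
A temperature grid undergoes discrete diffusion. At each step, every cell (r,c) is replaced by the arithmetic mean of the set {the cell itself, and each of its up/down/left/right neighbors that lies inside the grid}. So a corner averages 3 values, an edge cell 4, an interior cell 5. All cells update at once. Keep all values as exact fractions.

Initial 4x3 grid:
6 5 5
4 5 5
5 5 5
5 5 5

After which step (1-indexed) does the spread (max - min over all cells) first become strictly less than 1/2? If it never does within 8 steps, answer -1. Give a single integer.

Step 1: max=21/4, min=19/4, spread=1/2
Step 2: max=61/12, min=391/80, spread=47/240
  -> spread < 1/2 first at step 2
Step 3: max=24227/4800, min=11791/2400, spread=43/320
Step 4: max=217057/43200, min=106711/21600, spread=727/8640
Step 5: max=86516507/17280000, min=10695469/2160000, spread=63517/1152000
Step 6: max=778056037/155520000, min=96327289/19440000, spread=297509/6220800
Step 7: max=46615084583/9331200000, min=2893539913/583200000, spread=12737839/373248000
Step 8: max=2795490981397/559872000000, min=86845115821/17496000000, spread=131578201/4478976000

Answer: 2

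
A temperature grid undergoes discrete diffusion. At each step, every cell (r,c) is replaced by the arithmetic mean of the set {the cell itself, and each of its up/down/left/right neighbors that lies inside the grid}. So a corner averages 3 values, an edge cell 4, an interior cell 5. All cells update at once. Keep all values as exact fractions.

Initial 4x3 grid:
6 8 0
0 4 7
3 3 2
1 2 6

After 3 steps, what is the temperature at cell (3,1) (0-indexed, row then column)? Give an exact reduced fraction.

Step 1: cell (3,1) = 3
Step 2: cell (3,1) = 167/60
Step 3: cell (3,1) = 10741/3600
Full grid after step 3:
  4427/1080 30007/7200 3163/720
  12371/3600 23251/6000 9389/2400
  863/300 18761/6000 26387/7200
  449/180 10741/3600 7103/2160

Answer: 10741/3600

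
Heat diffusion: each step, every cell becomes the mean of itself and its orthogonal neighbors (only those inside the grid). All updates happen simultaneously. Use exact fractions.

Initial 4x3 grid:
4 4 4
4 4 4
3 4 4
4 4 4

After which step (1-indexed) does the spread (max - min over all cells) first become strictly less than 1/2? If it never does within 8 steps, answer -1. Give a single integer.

Step 1: max=4, min=11/3, spread=1/3
  -> spread < 1/2 first at step 1
Step 2: max=4, min=449/120, spread=31/120
Step 3: max=4, min=4109/1080, spread=211/1080
Step 4: max=7153/1800, min=415103/108000, spread=14077/108000
Step 5: max=428317/108000, min=3747593/972000, spread=5363/48600
Step 6: max=237131/60000, min=112899191/29160000, spread=93859/1166400
Step 7: max=383463533/97200000, min=6788125519/1749600000, spread=4568723/69984000
Step 8: max=11482381111/2916000000, min=408123564371/104976000000, spread=8387449/167961600

Answer: 1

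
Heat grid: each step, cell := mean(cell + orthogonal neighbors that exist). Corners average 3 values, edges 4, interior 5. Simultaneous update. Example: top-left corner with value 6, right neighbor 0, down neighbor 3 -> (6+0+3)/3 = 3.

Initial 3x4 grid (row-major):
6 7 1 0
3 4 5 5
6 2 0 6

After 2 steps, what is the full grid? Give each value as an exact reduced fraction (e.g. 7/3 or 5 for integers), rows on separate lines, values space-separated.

Answer: 175/36 1037/240 51/16 37/12
359/80 389/100 177/50 19/6
137/36 847/240 155/48 131/36

Derivation:
After step 1:
  16/3 9/2 13/4 2
  19/4 21/5 3 4
  11/3 3 13/4 11/3
After step 2:
  175/36 1037/240 51/16 37/12
  359/80 389/100 177/50 19/6
  137/36 847/240 155/48 131/36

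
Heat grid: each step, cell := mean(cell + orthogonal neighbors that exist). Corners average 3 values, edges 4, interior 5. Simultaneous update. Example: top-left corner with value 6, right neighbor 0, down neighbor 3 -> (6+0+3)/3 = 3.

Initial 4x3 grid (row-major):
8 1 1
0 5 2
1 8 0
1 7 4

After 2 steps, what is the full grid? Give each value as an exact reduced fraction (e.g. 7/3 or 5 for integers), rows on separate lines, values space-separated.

After step 1:
  3 15/4 4/3
  7/2 16/5 2
  5/2 21/5 7/2
  3 5 11/3
After step 2:
  41/12 677/240 85/36
  61/20 333/100 301/120
  33/10 92/25 401/120
  7/2 119/30 73/18

Answer: 41/12 677/240 85/36
61/20 333/100 301/120
33/10 92/25 401/120
7/2 119/30 73/18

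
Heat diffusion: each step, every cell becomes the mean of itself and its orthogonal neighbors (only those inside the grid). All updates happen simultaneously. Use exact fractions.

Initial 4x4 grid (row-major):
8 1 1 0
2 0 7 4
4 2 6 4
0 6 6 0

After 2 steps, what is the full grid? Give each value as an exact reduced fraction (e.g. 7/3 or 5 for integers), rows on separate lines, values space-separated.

Answer: 29/9 649/240 601/240 23/9
347/120 78/25 17/5 751/240
373/120 33/10 101/25 187/48
53/18 56/15 49/12 34/9

Derivation:
After step 1:
  11/3 5/2 9/4 5/3
  7/2 12/5 18/5 15/4
  2 18/5 5 7/2
  10/3 7/2 9/2 10/3
After step 2:
  29/9 649/240 601/240 23/9
  347/120 78/25 17/5 751/240
  373/120 33/10 101/25 187/48
  53/18 56/15 49/12 34/9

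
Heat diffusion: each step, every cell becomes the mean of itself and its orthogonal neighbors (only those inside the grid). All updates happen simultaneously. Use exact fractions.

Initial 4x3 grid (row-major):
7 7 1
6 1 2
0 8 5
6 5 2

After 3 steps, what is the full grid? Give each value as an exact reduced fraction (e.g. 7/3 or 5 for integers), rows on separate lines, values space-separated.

After step 1:
  20/3 4 10/3
  7/2 24/5 9/4
  5 19/5 17/4
  11/3 21/4 4
After step 2:
  85/18 47/10 115/36
  599/120 367/100 439/120
  479/120 231/50 143/40
  167/36 1003/240 9/2
After step 3:
  5189/1080 2443/600 4159/1080
  7819/1800 541/125 793/225
  8209/1800 24043/6000 2453/600
  9223/2160 64577/14400 2941/720

Answer: 5189/1080 2443/600 4159/1080
7819/1800 541/125 793/225
8209/1800 24043/6000 2453/600
9223/2160 64577/14400 2941/720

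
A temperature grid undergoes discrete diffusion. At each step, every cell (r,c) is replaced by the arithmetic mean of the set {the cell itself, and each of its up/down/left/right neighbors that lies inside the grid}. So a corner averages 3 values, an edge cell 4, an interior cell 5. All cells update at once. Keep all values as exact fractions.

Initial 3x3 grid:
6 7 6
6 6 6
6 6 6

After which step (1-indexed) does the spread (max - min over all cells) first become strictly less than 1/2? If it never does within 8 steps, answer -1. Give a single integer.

Answer: 1

Derivation:
Step 1: max=19/3, min=6, spread=1/3
  -> spread < 1/2 first at step 1
Step 2: max=1507/240, min=6, spread=67/240
Step 3: max=13397/2160, min=1207/200, spread=1807/10800
Step 4: max=5341963/864000, min=32761/5400, spread=33401/288000
Step 5: max=47885933/7776000, min=3283391/540000, spread=3025513/38880000
Step 6: max=19127326867/3110400000, min=175555949/28800000, spread=53531/995328
Step 7: max=1145776925849/186624000000, min=47447116051/7776000000, spread=450953/11943936
Step 8: max=68693543560603/11197440000000, min=5699728610519/933120000000, spread=3799043/143327232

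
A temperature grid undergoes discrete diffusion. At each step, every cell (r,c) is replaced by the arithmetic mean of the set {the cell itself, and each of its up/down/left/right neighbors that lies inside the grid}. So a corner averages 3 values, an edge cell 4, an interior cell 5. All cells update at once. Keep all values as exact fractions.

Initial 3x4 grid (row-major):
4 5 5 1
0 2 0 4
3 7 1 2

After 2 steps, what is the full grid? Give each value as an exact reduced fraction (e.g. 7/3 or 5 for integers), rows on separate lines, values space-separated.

After step 1:
  3 4 11/4 10/3
  9/4 14/5 12/5 7/4
  10/3 13/4 5/2 7/3
After step 2:
  37/12 251/80 749/240 47/18
  683/240 147/50 61/25 589/240
  53/18 713/240 629/240 79/36

Answer: 37/12 251/80 749/240 47/18
683/240 147/50 61/25 589/240
53/18 713/240 629/240 79/36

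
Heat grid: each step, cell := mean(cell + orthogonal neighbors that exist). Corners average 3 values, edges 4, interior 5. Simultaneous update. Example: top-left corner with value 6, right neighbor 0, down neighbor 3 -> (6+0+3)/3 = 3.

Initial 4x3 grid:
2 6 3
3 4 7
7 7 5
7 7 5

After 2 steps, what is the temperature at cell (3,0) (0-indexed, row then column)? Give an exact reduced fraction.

Step 1: cell (3,0) = 7
Step 2: cell (3,0) = 13/2
Full grid after step 2:
  137/36 363/80 83/18
  143/30 239/50 1289/240
  23/4 299/50 269/48
  13/2 151/24 109/18

Answer: 13/2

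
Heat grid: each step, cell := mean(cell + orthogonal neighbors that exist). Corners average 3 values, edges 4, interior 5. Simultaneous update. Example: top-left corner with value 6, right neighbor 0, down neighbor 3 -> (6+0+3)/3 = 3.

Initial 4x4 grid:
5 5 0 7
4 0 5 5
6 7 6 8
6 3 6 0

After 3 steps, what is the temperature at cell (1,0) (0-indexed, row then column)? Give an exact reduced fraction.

Step 1: cell (1,0) = 15/4
Step 2: cell (1,0) = 551/120
Step 3: cell (1,0) = 14909/3600
Full grid after step 3:
  8737/2160 26353/7200 3417/800 3089/720
  14909/3600 26659/6000 8403/2000 247/50
  1199/240 9099/2000 30247/6000 853/180
  3553/720 2449/480 6707/1440 10789/2160

Answer: 14909/3600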